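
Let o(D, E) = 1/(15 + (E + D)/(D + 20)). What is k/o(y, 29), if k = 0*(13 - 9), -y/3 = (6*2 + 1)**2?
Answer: 0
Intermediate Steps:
y = -507 (y = -3*(6*2 + 1)**2 = -3*(12 + 1)**2 = -3*13**2 = -3*169 = -507)
o(D, E) = 1/(15 + (D + E)/(20 + D))
k = 0 (k = 0*4 = 0)
k/o(y, 29) = 0/(((20 - 507)/(300 + 29 + 16*(-507)))) = 0/((-487/(300 + 29 - 8112))) = 0/((-487/(-7783))) = 0/((-1/7783*(-487))) = 0/(487/7783) = 0*(7783/487) = 0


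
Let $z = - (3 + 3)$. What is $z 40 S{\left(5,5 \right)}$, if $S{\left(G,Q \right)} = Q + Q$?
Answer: $-2400$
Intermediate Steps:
$S{\left(G,Q \right)} = 2 Q$
$z = -6$ ($z = \left(-1\right) 6 = -6$)
$z 40 S{\left(5,5 \right)} = \left(-6\right) 40 \cdot 2 \cdot 5 = \left(-240\right) 10 = -2400$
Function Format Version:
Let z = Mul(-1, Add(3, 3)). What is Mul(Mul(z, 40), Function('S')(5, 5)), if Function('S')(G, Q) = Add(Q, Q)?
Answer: -2400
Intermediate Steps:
Function('S')(G, Q) = Mul(2, Q)
z = -6 (z = Mul(-1, 6) = -6)
Mul(Mul(z, 40), Function('S')(5, 5)) = Mul(Mul(-6, 40), Mul(2, 5)) = Mul(-240, 10) = -2400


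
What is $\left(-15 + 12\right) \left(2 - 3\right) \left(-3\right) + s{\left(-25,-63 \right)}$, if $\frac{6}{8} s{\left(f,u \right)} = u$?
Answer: $-93$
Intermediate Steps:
$s{\left(f,u \right)} = \frac{4 u}{3}$
$\left(-15 + 12\right) \left(2 - 3\right) \left(-3\right) + s{\left(-25,-63 \right)} = \left(-15 + 12\right) \left(2 - 3\right) \left(-3\right) + \frac{4}{3} \left(-63\right) = - 3 \left(\left(-1\right) \left(-3\right)\right) - 84 = \left(-3\right) 3 - 84 = -9 - 84 = -93$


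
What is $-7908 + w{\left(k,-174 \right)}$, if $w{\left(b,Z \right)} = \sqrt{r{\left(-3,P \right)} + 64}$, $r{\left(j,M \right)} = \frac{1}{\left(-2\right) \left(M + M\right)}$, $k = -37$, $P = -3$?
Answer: $-7908 + \frac{\sqrt{2307}}{6} \approx -7900.0$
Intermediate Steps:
$r{\left(j,M \right)} = - \frac{1}{4 M}$ ($r{\left(j,M \right)} = \frac{1}{\left(-2\right) 2 M} = \frac{1}{\left(-4\right) M} = - \frac{1}{4 M}$)
$w{\left(b,Z \right)} = \frac{\sqrt{2307}}{6}$ ($w{\left(b,Z \right)} = \sqrt{- \frac{1}{4 \left(-3\right)} + 64} = \sqrt{\left(- \frac{1}{4}\right) \left(- \frac{1}{3}\right) + 64} = \sqrt{\frac{1}{12} + 64} = \sqrt{\frac{769}{12}} = \frac{\sqrt{2307}}{6}$)
$-7908 + w{\left(k,-174 \right)} = -7908 + \frac{\sqrt{2307}}{6}$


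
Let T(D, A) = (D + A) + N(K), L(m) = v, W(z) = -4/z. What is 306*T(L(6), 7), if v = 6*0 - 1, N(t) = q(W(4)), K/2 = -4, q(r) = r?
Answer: 1530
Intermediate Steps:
K = -8 (K = 2*(-4) = -8)
N(t) = -1 (N(t) = -4/4 = -4*1/4 = -1)
v = -1 (v = 0 - 1 = -1)
L(m) = -1
T(D, A) = -1 + A + D (T(D, A) = (D + A) - 1 = (A + D) - 1 = -1 + A + D)
306*T(L(6), 7) = 306*(-1 + 7 - 1) = 306*5 = 1530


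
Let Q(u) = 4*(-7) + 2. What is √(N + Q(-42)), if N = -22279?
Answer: I*√22305 ≈ 149.35*I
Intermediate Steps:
Q(u) = -26 (Q(u) = -28 + 2 = -26)
√(N + Q(-42)) = √(-22279 - 26) = √(-22305) = I*√22305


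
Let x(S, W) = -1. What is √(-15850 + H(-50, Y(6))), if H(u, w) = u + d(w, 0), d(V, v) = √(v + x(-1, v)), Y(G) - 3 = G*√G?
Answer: √(-15900 + I) ≈ 0.004 + 126.1*I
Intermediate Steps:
Y(G) = 3 + G^(3/2) (Y(G) = 3 + G*√G = 3 + G^(3/2))
d(V, v) = √(-1 + v) (d(V, v) = √(v - 1) = √(-1 + v))
H(u, w) = I + u (H(u, w) = u + √(-1 + 0) = u + √(-1) = u + I = I + u)
√(-15850 + H(-50, Y(6))) = √(-15850 + (I - 50)) = √(-15850 + (-50 + I)) = √(-15900 + I)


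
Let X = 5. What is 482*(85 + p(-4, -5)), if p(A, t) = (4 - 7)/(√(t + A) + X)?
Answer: 692875/17 + 2169*I/17 ≈ 40757.0 + 127.59*I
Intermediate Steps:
p(A, t) = -3/(5 + √(A + t)) (p(A, t) = (4 - 7)/(√(t + A) + 5) = -3/(√(A + t) + 5) = -3/(5 + √(A + t)))
482*(85 + p(-4, -5)) = 482*(85 - 3/(5 + √(-4 - 5))) = 482*(85 - 3/(5 + √(-9))) = 482*(85 - 3*(5 - 3*I)/34) = 40970 - 723*(5 - 3*I)/17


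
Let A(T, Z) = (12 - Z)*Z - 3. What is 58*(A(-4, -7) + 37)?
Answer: -5742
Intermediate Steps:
A(T, Z) = -3 + Z*(12 - Z) (A(T, Z) = Z*(12 - Z) - 3 = -3 + Z*(12 - Z))
58*(A(-4, -7) + 37) = 58*((-3 - 1*(-7)² + 12*(-7)) + 37) = 58*((-3 - 1*49 - 84) + 37) = 58*((-3 - 49 - 84) + 37) = 58*(-136 + 37) = 58*(-99) = -5742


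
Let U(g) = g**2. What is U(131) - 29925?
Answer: -12764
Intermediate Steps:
U(131) - 29925 = 131**2 - 29925 = 17161 - 29925 = -12764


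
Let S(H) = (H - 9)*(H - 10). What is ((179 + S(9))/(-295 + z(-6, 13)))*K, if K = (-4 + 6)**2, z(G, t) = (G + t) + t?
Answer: -716/275 ≈ -2.6036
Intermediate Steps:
S(H) = (-10 + H)*(-9 + H) (S(H) = (-9 + H)*(-10 + H) = (-10 + H)*(-9 + H))
z(G, t) = G + 2*t
K = 4 (K = 2**2 = 4)
((179 + S(9))/(-295 + z(-6, 13)))*K = ((179 + (90 + 9**2 - 19*9))/(-295 + (-6 + 2*13)))*4 = ((179 + (90 + 81 - 171))/(-295 + (-6 + 26)))*4 = ((179 + 0)/(-295 + 20))*4 = (179/(-275))*4 = (179*(-1/275))*4 = -179/275*4 = -716/275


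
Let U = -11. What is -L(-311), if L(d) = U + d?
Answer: 322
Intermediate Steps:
L(d) = -11 + d
-L(-311) = -(-11 - 311) = -1*(-322) = 322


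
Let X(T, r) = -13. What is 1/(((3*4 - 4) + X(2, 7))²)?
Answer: 1/25 ≈ 0.040000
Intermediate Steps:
1/(((3*4 - 4) + X(2, 7))²) = 1/(((3*4 - 4) - 13)²) = 1/(((12 - 4) - 13)²) = 1/((8 - 13)²) = 1/((-5)²) = 1/25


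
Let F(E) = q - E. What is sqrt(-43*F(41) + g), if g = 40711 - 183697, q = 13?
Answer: I*sqrt(141782) ≈ 376.54*I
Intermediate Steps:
F(E) = 13 - E
g = -142986
sqrt(-43*F(41) + g) = sqrt(-43*(13 - 1*41) - 142986) = sqrt(-43*(13 - 41) - 142986) = sqrt(-43*(-28) - 142986) = sqrt(1204 - 142986) = sqrt(-141782) = I*sqrt(141782)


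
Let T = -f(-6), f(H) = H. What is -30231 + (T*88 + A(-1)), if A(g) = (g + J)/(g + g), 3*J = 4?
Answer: -178219/6 ≈ -29703.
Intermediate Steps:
J = 4/3 (J = (⅓)*4 = 4/3 ≈ 1.3333)
A(g) = (4/3 + g)/(2*g) (A(g) = (g + 4/3)/(g + g) = (4/3 + g)/((2*g)) = (4/3 + g)*(1/(2*g)) = (4/3 + g)/(2*g))
T = 6 (T = -1*(-6) = 6)
-30231 + (T*88 + A(-1)) = -30231 + (6*88 + (⅙)*(4 + 3*(-1))/(-1)) = -30231 + (528 + (⅙)*(-1)*(4 - 3)) = -30231 + (528 + (⅙)*(-1)*1) = -30231 + (528 - ⅙) = -30231 + 3167/6 = -178219/6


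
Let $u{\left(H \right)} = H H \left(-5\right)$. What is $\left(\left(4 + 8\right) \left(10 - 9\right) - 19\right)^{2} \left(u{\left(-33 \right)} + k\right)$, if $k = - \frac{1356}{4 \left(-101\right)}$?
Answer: $- \frac{26930694}{101} \approx -2.6664 \cdot 10^{5}$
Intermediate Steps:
$u{\left(H \right)} = - 5 H^{2}$ ($u{\left(H \right)} = H^{2} \left(-5\right) = - 5 H^{2}$)
$k = \frac{339}{101}$ ($k = - \frac{1356}{-404} = \left(-1356\right) \left(- \frac{1}{404}\right) = \frac{339}{101} \approx 3.3564$)
$\left(\left(4 + 8\right) \left(10 - 9\right) - 19\right)^{2} \left(u{\left(-33 \right)} + k\right) = \left(\left(4 + 8\right) \left(10 - 9\right) - 19\right)^{2} \left(- 5 \left(-33\right)^{2} + \frac{339}{101}\right) = \left(12 \cdot 1 - 19\right)^{2} \left(\left(-5\right) 1089 + \frac{339}{101}\right) = \left(12 - 19\right)^{2} \left(-5445 + \frac{339}{101}\right) = \left(-7\right)^{2} \left(- \frac{549606}{101}\right) = 49 \left(- \frac{549606}{101}\right) = - \frac{26930694}{101}$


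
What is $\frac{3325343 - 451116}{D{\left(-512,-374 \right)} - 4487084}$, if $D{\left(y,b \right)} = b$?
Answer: $- \frac{2874227}{4487458} \approx -0.6405$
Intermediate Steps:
$\frac{3325343 - 451116}{D{\left(-512,-374 \right)} - 4487084} = \frac{3325343 - 451116}{-374 - 4487084} = \frac{2874227}{-4487458} = 2874227 \left(- \frac{1}{4487458}\right) = - \frac{2874227}{4487458}$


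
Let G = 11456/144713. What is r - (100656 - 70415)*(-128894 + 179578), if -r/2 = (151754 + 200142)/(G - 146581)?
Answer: -32512623999184234972/21212164797 ≈ -1.5327e+9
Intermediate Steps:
G = 11456/144713 (G = 11456*(1/144713) = 11456/144713 ≈ 0.079164)
r = 101847851696/21212164797 (r = -2*(151754 + 200142)/(11456/144713 - 146581) = -703792/(-21212164797/144713) = -703792*(-144713)/21212164797 = -2*(-50923925848/21212164797) = 101847851696/21212164797 ≈ 4.8014)
r - (100656 - 70415)*(-128894 + 179578) = 101847851696/21212164797 - (100656 - 70415)*(-128894 + 179578) = 101847851696/21212164797 - 30241*50684 = 101847851696/21212164797 - 1*1532734844 = 101847851696/21212164797 - 1532734844 = -32512623999184234972/21212164797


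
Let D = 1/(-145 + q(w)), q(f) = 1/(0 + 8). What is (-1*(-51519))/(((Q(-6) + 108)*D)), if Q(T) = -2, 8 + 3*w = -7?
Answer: -59710521/848 ≈ -70413.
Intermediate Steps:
w = -5 (w = -8/3 + (⅓)*(-7) = -8/3 - 7/3 = -5)
q(f) = ⅛ (q(f) = 1/8 = ⅛)
D = -8/1159 (D = 1/(-145 + ⅛) = 1/(-1159/8) = -8/1159 ≈ -0.0069025)
(-1*(-51519))/(((Q(-6) + 108)*D)) = (-1*(-51519))/(((-2 + 108)*(-8/1159))) = 51519/((106*(-8/1159))) = 51519/(-848/1159) = 51519*(-1159/848) = -59710521/848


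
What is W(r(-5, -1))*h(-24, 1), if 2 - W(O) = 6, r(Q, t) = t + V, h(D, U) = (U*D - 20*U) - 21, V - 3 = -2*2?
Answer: 260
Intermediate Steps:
V = -1 (V = 3 - 2*2 = 3 - 4 = -1)
h(D, U) = -21 - 20*U + D*U (h(D, U) = (D*U - 20*U) - 21 = (-20*U + D*U) - 21 = -21 - 20*U + D*U)
r(Q, t) = -1 + t (r(Q, t) = t - 1 = -1 + t)
W(O) = -4 (W(O) = 2 - 1*6 = 2 - 6 = -4)
W(r(-5, -1))*h(-24, 1) = -4*(-21 - 20*1 - 24*1) = -4*(-21 - 20 - 24) = -4*(-65) = 260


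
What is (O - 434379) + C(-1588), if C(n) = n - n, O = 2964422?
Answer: 2530043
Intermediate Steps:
C(n) = 0
(O - 434379) + C(-1588) = (2964422 - 434379) + 0 = 2530043 + 0 = 2530043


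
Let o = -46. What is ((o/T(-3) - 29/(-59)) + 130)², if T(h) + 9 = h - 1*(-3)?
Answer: 5184720025/281961 ≈ 18388.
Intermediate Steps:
T(h) = -6 + h (T(h) = -9 + (h - 1*(-3)) = -9 + (h + 3) = -9 + (3 + h) = -6 + h)
((o/T(-3) - 29/(-59)) + 130)² = ((-46/(-6 - 3) - 29/(-59)) + 130)² = ((-46/(-9) - 29*(-1/59)) + 130)² = ((-46*(-⅑) + 29/59) + 130)² = ((46/9 + 29/59) + 130)² = (2975/531 + 130)² = (72005/531)² = 5184720025/281961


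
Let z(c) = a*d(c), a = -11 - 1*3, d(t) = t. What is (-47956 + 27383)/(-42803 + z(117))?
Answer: 20573/44441 ≈ 0.46293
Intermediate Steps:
a = -14 (a = -11 - 3 = -14)
z(c) = -14*c
(-47956 + 27383)/(-42803 + z(117)) = (-47956 + 27383)/(-42803 - 14*117) = -20573/(-42803 - 1638) = -20573/(-44441) = -20573*(-1/44441) = 20573/44441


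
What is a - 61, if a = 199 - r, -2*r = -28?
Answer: 124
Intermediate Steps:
r = 14 (r = -½*(-28) = 14)
a = 185 (a = 199 - 1*14 = 199 - 14 = 185)
a - 61 = 185 - 61 = 124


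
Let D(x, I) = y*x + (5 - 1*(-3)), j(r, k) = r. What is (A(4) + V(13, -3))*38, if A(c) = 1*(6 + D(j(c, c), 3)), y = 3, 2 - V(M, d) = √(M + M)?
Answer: 1064 - 38*√26 ≈ 870.24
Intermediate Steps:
V(M, d) = 2 - √2*√M (V(M, d) = 2 - √(M + M) = 2 - √(2*M) = 2 - √2*√M)
D(x, I) = 8 + 3*x (D(x, I) = 3*x + (5 - 1*(-3)) = 3*x + (5 + 3) = 3*x + 8 = 8 + 3*x)
A(c) = 14 + 3*c (A(c) = 1*(6 + (8 + 3*c)) = 1*(14 + 3*c) = 14 + 3*c)
(A(4) + V(13, -3))*38 = ((14 + 3*4) + (2 - √2*√13))*38 = ((14 + 12) + (2 - √26))*38 = (26 + (2 - √26))*38 = (28 - √26)*38 = 1064 - 38*√26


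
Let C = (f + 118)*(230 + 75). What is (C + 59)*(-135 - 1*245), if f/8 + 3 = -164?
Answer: 141143780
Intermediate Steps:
f = -1336 (f = -24 + 8*(-164) = -24 - 1312 = -1336)
C = -371490 (C = (-1336 + 118)*(230 + 75) = -1218*305 = -371490)
(C + 59)*(-135 - 1*245) = (-371490 + 59)*(-135 - 1*245) = -371431*(-135 - 245) = -371431*(-380) = 141143780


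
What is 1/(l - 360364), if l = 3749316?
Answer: 1/3388952 ≈ 2.9508e-7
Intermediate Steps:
1/(l - 360364) = 1/(3749316 - 360364) = 1/3388952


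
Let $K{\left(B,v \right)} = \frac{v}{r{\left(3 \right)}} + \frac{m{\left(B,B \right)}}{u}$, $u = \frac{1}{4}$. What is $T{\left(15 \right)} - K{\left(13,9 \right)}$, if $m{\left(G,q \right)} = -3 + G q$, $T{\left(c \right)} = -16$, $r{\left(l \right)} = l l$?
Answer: $-681$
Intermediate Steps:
$r{\left(l \right)} = l^{2}$
$u = \frac{1}{4} \approx 0.25$
$K{\left(B,v \right)} = -12 + 4 B^{2} + \frac{v}{9}$ ($K{\left(B,v \right)} = \frac{v}{3^{2}} + \left(-3 + B B\right) \frac{1}{\frac{1}{4}} = \frac{v}{9} + \left(-3 + B^{2}\right) 4 = v \frac{1}{9} + \left(-12 + 4 B^{2}\right) = \frac{v}{9} + \left(-12 + 4 B^{2}\right) = -12 + 4 B^{2} + \frac{v}{9}$)
$T{\left(15 \right)} - K{\left(13,9 \right)} = -16 - \left(-12 + 4 \cdot 13^{2} + \frac{1}{9} \cdot 9\right) = -16 - \left(-12 + 4 \cdot 169 + 1\right) = -16 - \left(-12 + 676 + 1\right) = -16 - 665 = -681$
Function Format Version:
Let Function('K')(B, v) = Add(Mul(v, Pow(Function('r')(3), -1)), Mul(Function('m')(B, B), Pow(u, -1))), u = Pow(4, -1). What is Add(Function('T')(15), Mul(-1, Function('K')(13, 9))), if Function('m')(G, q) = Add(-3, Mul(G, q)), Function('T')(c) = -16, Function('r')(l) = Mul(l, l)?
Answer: -681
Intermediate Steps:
Function('r')(l) = Pow(l, 2)
u = Rational(1, 4) ≈ 0.25000
Function('K')(B, v) = Add(-12, Mul(4, Pow(B, 2)), Mul(Rational(1, 9), v)) (Function('K')(B, v) = Add(Mul(v, Pow(Pow(3, 2), -1)), Mul(Add(-3, Mul(B, B)), Pow(Rational(1, 4), -1))) = Add(Mul(v, Pow(9, -1)), Mul(Add(-3, Pow(B, 2)), 4)) = Add(Mul(v, Rational(1, 9)), Add(-12, Mul(4, Pow(B, 2)))) = Add(Mul(Rational(1, 9), v), Add(-12, Mul(4, Pow(B, 2)))) = Add(-12, Mul(4, Pow(B, 2)), Mul(Rational(1, 9), v)))
Add(Function('T')(15), Mul(-1, Function('K')(13, 9))) = Add(-16, Mul(-1, Add(-12, Mul(4, Pow(13, 2)), Mul(Rational(1, 9), 9)))) = Add(-16, Mul(-1, Add(-12, Mul(4, 169), 1))) = Add(-16, Mul(-1, Add(-12, 676, 1))) = Add(-16, Mul(-1, 665)) = Add(-16, -665) = -681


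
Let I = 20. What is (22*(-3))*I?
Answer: -1320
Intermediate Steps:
(22*(-3))*I = (22*(-3))*20 = -66*20 = -1320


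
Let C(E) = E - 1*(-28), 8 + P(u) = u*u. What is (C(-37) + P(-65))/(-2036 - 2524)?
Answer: -263/285 ≈ -0.92281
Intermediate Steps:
P(u) = -8 + u**2 (P(u) = -8 + u*u = -8 + u**2)
C(E) = 28 + E (C(E) = E + 28 = 28 + E)
(C(-37) + P(-65))/(-2036 - 2524) = ((28 - 37) + (-8 + (-65)**2))/(-2036 - 2524) = (-9 + (-8 + 4225))/(-4560) = (-9 + 4217)*(-1/4560) = 4208*(-1/4560) = -263/285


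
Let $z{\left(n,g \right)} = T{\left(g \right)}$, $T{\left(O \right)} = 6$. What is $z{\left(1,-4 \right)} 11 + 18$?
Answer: $84$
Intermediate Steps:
$z{\left(n,g \right)} = 6$
$z{\left(1,-4 \right)} 11 + 18 = 6 \cdot 11 + 18 = 66 + 18 = 84$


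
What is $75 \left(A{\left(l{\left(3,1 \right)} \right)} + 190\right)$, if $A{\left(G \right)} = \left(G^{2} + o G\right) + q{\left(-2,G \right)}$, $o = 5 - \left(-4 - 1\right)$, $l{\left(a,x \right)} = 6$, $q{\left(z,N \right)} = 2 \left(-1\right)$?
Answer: $21300$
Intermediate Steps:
$q{\left(z,N \right)} = -2$
$o = 10$ ($o = 5 - \left(-4 - 1\right) = 5 - -5 = 5 + 5 = 10$)
$A{\left(G \right)} = -2 + G^{2} + 10 G$ ($A{\left(G \right)} = \left(G^{2} + 10 G\right) - 2 = -2 + G^{2} + 10 G$)
$75 \left(A{\left(l{\left(3,1 \right)} \right)} + 190\right) = 75 \left(\left(-2 + 6^{2} + 10 \cdot 6\right) + 190\right) = 75 \left(\left(-2 + 36 + 60\right) + 190\right) = 75 \left(94 + 190\right) = 75 \cdot 284 = 21300$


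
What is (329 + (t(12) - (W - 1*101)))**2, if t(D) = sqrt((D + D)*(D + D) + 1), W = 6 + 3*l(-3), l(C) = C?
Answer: (433 + sqrt(577))**2 ≈ 2.0887e+5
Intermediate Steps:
W = -3 (W = 6 + 3*(-3) = 6 - 9 = -3)
t(D) = sqrt(1 + 4*D**2) (t(D) = sqrt((2*D)*(2*D) + 1) = sqrt(4*D**2 + 1) = sqrt(1 + 4*D**2))
(329 + (t(12) - (W - 1*101)))**2 = (329 + (sqrt(1 + 4*12**2) - (-3 - 1*101)))**2 = (329 + (sqrt(1 + 4*144) - (-3 - 101)))**2 = (329 + (sqrt(1 + 576) - 1*(-104)))**2 = (329 + (sqrt(577) + 104))**2 = (329 + (104 + sqrt(577)))**2 = (433 + sqrt(577))**2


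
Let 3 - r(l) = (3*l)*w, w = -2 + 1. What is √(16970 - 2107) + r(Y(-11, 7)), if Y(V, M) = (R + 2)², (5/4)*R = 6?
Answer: 3543/25 + √14863 ≈ 263.63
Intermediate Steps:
R = 24/5 (R = (⅘)*6 = 24/5 ≈ 4.8000)
Y(V, M) = 1156/25 (Y(V, M) = (24/5 + 2)² = (34/5)² = 1156/25)
w = -1
r(l) = 3 + 3*l (r(l) = 3 - 3*l*(-1) = 3 - (-3)*l = 3 + 3*l)
√(16970 - 2107) + r(Y(-11, 7)) = √(16970 - 2107) + (3 + 3*(1156/25)) = √14863 + (3 + 3468/25) = √14863 + 3543/25 = 3543/25 + √14863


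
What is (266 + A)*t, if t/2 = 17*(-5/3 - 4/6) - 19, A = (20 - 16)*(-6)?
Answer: -85184/3 ≈ -28395.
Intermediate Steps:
A = -24 (A = 4*(-6) = -24)
t = -352/3 (t = 2*(17*(-5/3 - 4/6) - 19) = 2*(17*(-5*⅓ - 4*⅙) - 19) = 2*(17*(-5/3 - ⅔) - 19) = 2*(17*(-7/3) - 19) = 2*(-119/3 - 19) = 2*(-176/3) = -352/3 ≈ -117.33)
(266 + A)*t = (266 - 24)*(-352/3) = 242*(-352/3) = -85184/3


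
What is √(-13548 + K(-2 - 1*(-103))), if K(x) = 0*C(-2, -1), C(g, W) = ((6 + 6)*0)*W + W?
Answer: 2*I*√3387 ≈ 116.4*I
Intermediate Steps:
C(g, W) = W (C(g, W) = (12*0)*W + W = 0*W + W = 0 + W = W)
K(x) = 0 (K(x) = 0*(-1) = 0)
√(-13548 + K(-2 - 1*(-103))) = √(-13548 + 0) = √(-13548) = 2*I*√3387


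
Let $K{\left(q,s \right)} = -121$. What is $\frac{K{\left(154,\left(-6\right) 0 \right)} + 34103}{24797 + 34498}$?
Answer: $\frac{33982}{59295} \approx 0.5731$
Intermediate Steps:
$\frac{K{\left(154,\left(-6\right) 0 \right)} + 34103}{24797 + 34498} = \frac{-121 + 34103}{24797 + 34498} = \frac{33982}{59295}$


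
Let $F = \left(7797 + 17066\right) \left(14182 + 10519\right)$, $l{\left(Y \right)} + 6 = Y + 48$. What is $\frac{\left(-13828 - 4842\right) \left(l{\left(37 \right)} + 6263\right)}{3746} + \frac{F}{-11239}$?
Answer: $- \frac{1815663707929}{21050647} \approx -86252.0$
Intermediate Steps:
$l{\left(Y \right)} = 42 + Y$ ($l{\left(Y \right)} = -6 + \left(Y + 48\right) = -6 + \left(48 + Y\right) = 42 + Y$)
$F = 614140963$ ($F = 24863 \cdot 24701 = 614140963$)
$\frac{\left(-13828 - 4842\right) \left(l{\left(37 \right)} + 6263\right)}{3746} + \frac{F}{-11239} = \frac{\left(-13828 - 4842\right) \left(\left(42 + 37\right) + 6263\right)}{3746} + \frac{614140963}{-11239} = - 18670 \left(79 + 6263\right) \frac{1}{3746} + 614140963 \left(- \frac{1}{11239}\right) = \left(-18670\right) 6342 \cdot \frac{1}{3746} - \frac{614140963}{11239} = \left(-118405140\right) \frac{1}{3746} - \frac{614140963}{11239} = - \frac{59202570}{1873} - \frac{614140963}{11239} = - \frac{1815663707929}{21050647}$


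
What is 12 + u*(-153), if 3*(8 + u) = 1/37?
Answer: 45681/37 ≈ 1234.6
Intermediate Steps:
u = -887/111 (u = -8 + (⅓)/37 = -8 + (⅓)*(1/37) = -8 + 1/111 = -887/111 ≈ -7.9910)
12 + u*(-153) = 12 - 887/111*(-153) = 12 + 45237/37 = 45681/37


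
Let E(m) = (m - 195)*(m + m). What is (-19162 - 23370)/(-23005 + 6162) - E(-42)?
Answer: -335267912/16843 ≈ -19905.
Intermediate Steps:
E(m) = 2*m*(-195 + m) (E(m) = (-195 + m)*(2*m) = 2*m*(-195 + m))
(-19162 - 23370)/(-23005 + 6162) - E(-42) = (-19162 - 23370)/(-23005 + 6162) - 2*(-42)*(-195 - 42) = -42532/(-16843) - 2*(-42)*(-237) = -42532*(-1/16843) - 1*19908 = 42532/16843 - 19908 = -335267912/16843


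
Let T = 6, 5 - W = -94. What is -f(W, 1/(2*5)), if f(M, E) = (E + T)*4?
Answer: -122/5 ≈ -24.400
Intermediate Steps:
W = 99 (W = 5 - 1*(-94) = 5 + 94 = 99)
f(M, E) = 24 + 4*E (f(M, E) = (E + 6)*4 = (6 + E)*4 = 24 + 4*E)
-f(W, 1/(2*5)) = -(24 + 4/((2*5))) = -(24 + 4/10) = -(24 + 4*(⅒)) = -(24 + ⅖) = -1*122/5 = -122/5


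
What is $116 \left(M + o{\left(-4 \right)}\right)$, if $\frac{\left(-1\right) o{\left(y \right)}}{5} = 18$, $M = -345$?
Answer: $-50460$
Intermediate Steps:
$o{\left(y \right)} = -90$ ($o{\left(y \right)} = \left(-5\right) 18 = -90$)
$116 \left(M + o{\left(-4 \right)}\right) = 116 \left(-345 - 90\right) = 116 \left(-435\right) = -50460$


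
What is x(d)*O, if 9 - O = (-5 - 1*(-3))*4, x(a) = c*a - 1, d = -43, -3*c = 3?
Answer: 714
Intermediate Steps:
c = -1 (c = -⅓*3 = -1)
x(a) = -1 - a (x(a) = -a - 1 = -1 - a)
O = 17 (O = 9 - (-5 - 1*(-3))*4 = 9 - (-5 + 3)*4 = 9 - (-2)*4 = 9 - 1*(-8) = 9 + 8 = 17)
x(d)*O = (-1 - 1*(-43))*17 = (-1 + 43)*17 = 42*17 = 714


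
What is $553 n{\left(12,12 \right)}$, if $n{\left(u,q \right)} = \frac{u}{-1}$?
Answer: $-6636$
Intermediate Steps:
$n{\left(u,q \right)} = - u$ ($n{\left(u,q \right)} = u \left(-1\right) = - u$)
$553 n{\left(12,12 \right)} = 553 \left(\left(-1\right) 12\right) = 553 \left(-12\right) = -6636$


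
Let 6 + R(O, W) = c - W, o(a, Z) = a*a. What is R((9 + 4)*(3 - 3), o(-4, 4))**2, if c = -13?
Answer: 1225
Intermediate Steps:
o(a, Z) = a**2
R(O, W) = -19 - W (R(O, W) = -6 + (-13 - W) = -19 - W)
R((9 + 4)*(3 - 3), o(-4, 4))**2 = (-19 - 1*(-4)**2)**2 = (-19 - 1*16)**2 = (-19 - 16)**2 = (-35)**2 = 1225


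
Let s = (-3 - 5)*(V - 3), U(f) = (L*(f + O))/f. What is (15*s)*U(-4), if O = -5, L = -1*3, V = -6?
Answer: -7290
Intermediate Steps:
L = -3
U(f) = (15 - 3*f)/f (U(f) = (-3*(f - 5))/f = (-3*(-5 + f))/f = (15 - 3*f)/f)
s = 72 (s = (-3 - 5)*(-6 - 3) = -8*(-9) = 72)
(15*s)*U(-4) = (15*72)*(-3 + 15/(-4)) = 1080*(-3 + 15*(-¼)) = 1080*(-3 - 15/4) = 1080*(-27/4) = -7290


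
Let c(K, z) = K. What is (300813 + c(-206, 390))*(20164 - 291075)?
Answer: -81437742977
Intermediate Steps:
(300813 + c(-206, 390))*(20164 - 291075) = (300813 - 206)*(20164 - 291075) = 300607*(-270911) = -81437742977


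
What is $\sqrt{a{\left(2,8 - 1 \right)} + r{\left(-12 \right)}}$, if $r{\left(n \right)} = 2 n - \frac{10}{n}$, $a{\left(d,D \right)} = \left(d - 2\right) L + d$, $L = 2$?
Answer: $\frac{i \sqrt{762}}{6} \approx 4.6007 i$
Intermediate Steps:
$a{\left(d,D \right)} = -4 + 3 d$ ($a{\left(d,D \right)} = \left(d - 2\right) 2 + d = \left(-2 + d\right) 2 + d = \left(-4 + 2 d\right) + d = -4 + 3 d$)
$r{\left(n \right)} = - \frac{10}{n} + 2 n$
$\sqrt{a{\left(2,8 - 1 \right)} + r{\left(-12 \right)}} = \sqrt{\left(-4 + 3 \cdot 2\right) + \left(- \frac{10}{-12} + 2 \left(-12\right)\right)} = \sqrt{\left(-4 + 6\right) - \frac{139}{6}} = \sqrt{2 + \left(\frac{5}{6} - 24\right)} = \sqrt{2 - \frac{139}{6}} = \sqrt{- \frac{127}{6}} = \frac{i \sqrt{762}}{6}$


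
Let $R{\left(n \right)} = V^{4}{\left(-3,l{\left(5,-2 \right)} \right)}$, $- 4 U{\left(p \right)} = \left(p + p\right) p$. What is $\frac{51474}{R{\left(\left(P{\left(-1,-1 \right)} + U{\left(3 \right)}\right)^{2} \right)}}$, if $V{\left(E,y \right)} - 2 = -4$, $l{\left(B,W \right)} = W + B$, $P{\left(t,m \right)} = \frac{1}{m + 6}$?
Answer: $\frac{25737}{8} \approx 3217.1$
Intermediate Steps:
$U{\left(p \right)} = - \frac{p^{2}}{2}$ ($U{\left(p \right)} = - \frac{\left(p + p\right) p}{4} = - \frac{2 p p}{4} = - \frac{2 p^{2}}{4} = - \frac{p^{2}}{2}$)
$P{\left(t,m \right)} = \frac{1}{6 + m}$
$l{\left(B,W \right)} = B + W$
$V{\left(E,y \right)} = -2$ ($V{\left(E,y \right)} = 2 - 4 = -2$)
$R{\left(n \right)} = 16$ ($R{\left(n \right)} = \left(-2\right)^{4} = 16$)
$\frac{51474}{R{\left(\left(P{\left(-1,-1 \right)} + U{\left(3 \right)}\right)^{2} \right)}} = \frac{51474}{16} = 51474 \cdot \frac{1}{16} = \frac{25737}{8}$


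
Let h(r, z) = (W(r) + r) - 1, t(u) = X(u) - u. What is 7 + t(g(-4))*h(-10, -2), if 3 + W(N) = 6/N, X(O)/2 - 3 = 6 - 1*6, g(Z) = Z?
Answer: -139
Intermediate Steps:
X(O) = 6 (X(O) = 6 + 2*(6 - 1*6) = 6 + 2*(6 - 6) = 6 + 2*0 = 6 + 0 = 6)
W(N) = -3 + 6/N
t(u) = 6 - u
h(r, z) = -4 + r + 6/r (h(r, z) = ((-3 + 6/r) + r) - 1 = (-3 + r + 6/r) - 1 = -4 + r + 6/r)
7 + t(g(-4))*h(-10, -2) = 7 + (6 - 1*(-4))*(-4 - 10 + 6/(-10)) = 7 + (6 + 4)*(-4 - 10 + 6*(-⅒)) = 7 + 10*(-4 - 10 - ⅗) = 7 + 10*(-73/5) = 7 - 146 = -139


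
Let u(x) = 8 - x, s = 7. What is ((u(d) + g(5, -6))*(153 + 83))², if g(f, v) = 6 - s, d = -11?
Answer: 18045504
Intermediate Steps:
g(f, v) = -1 (g(f, v) = 6 - 1*7 = 6 - 7 = -1)
((u(d) + g(5, -6))*(153 + 83))² = (((8 - 1*(-11)) - 1)*(153 + 83))² = (((8 + 11) - 1)*236)² = ((19 - 1)*236)² = (18*236)² = 4248² = 18045504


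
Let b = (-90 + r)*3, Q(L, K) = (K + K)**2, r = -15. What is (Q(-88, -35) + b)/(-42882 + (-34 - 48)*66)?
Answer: -4585/48294 ≈ -0.094939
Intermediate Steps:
Q(L, K) = 4*K**2 (Q(L, K) = (2*K)**2 = 4*K**2)
b = -315 (b = (-90 - 15)*3 = -105*3 = -315)
(Q(-88, -35) + b)/(-42882 + (-34 - 48)*66) = (4*(-35)**2 - 315)/(-42882 + (-34 - 48)*66) = (4*1225 - 315)/(-42882 - 82*66) = (4900 - 315)/(-42882 - 5412) = 4585/(-48294) = 4585*(-1/48294) = -4585/48294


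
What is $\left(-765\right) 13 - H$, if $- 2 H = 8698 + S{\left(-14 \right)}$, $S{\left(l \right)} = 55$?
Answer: $- \frac{11137}{2} \approx -5568.5$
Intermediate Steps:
$H = - \frac{8753}{2}$ ($H = - \frac{8698 + 55}{2} = \left(- \frac{1}{2}\right) 8753 = - \frac{8753}{2} \approx -4376.5$)
$\left(-765\right) 13 - H = \left(-765\right) 13 - - \frac{8753}{2} = -9945 + \frac{8753}{2} = - \frac{11137}{2}$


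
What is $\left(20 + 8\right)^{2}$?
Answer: $784$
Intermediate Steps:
$\left(20 + 8\right)^{2} = 28^{2} = 784$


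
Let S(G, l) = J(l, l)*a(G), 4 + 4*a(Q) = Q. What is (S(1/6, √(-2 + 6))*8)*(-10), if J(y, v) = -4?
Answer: -920/3 ≈ -306.67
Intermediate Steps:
a(Q) = -1 + Q/4
S(G, l) = 4 - G (S(G, l) = -4*(-1 + G/4) = 4 - G)
(S(1/6, √(-2 + 6))*8)*(-10) = ((4 - 1/6)*8)*(-10) = ((4 - 1*⅙)*8)*(-10) = ((4 - ⅙)*8)*(-10) = ((23/6)*8)*(-10) = (92/3)*(-10) = -920/3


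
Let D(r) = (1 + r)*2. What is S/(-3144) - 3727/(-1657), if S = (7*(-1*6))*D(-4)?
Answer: 941677/434134 ≈ 2.1691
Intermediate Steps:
D(r) = 2 + 2*r
S = 252 (S = (7*(-1*6))*(2 + 2*(-4)) = (7*(-6))*(2 - 8) = -42*(-6) = 252)
S/(-3144) - 3727/(-1657) = 252/(-3144) - 3727/(-1657) = 252*(-1/3144) - 3727*(-1/1657) = -21/262 + 3727/1657 = 941677/434134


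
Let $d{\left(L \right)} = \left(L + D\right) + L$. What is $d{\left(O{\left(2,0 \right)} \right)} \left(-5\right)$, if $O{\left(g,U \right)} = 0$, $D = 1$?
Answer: $-5$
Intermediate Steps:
$d{\left(L \right)} = 1 + 2 L$ ($d{\left(L \right)} = \left(L + 1\right) + L = \left(1 + L\right) + L = 1 + 2 L$)
$d{\left(O{\left(2,0 \right)} \right)} \left(-5\right) = \left(1 + 2 \cdot 0\right) \left(-5\right) = \left(1 + 0\right) \left(-5\right) = 1 \left(-5\right) = -5$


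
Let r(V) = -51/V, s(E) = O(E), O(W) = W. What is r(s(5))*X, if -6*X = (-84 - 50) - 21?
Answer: -527/2 ≈ -263.50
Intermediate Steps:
s(E) = E
X = 155/6 (X = -((-84 - 50) - 21)/6 = -(-134 - 21)/6 = -⅙*(-155) = 155/6 ≈ 25.833)
r(s(5))*X = -51/5*(155/6) = -51*⅕*(155/6) = -51/5*155/6 = -527/2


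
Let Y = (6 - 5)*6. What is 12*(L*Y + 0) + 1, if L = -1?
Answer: -71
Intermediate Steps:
Y = 6 (Y = 1*6 = 6)
12*(L*Y + 0) + 1 = 12*(-1*6 + 0) + 1 = 12*(-6 + 0) + 1 = 12*(-6) + 1 = -72 + 1 = -71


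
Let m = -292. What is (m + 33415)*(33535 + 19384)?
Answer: 1752836037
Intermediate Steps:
(m + 33415)*(33535 + 19384) = (-292 + 33415)*(33535 + 19384) = 33123*52919 = 1752836037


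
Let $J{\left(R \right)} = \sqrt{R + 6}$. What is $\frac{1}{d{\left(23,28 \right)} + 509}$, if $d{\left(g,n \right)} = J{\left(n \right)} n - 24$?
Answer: $\frac{485}{208569} - \frac{28 \sqrt{34}}{208569} \approx 0.0015426$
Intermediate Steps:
$J{\left(R \right)} = \sqrt{6 + R}$
$d{\left(g,n \right)} = -24 + n \sqrt{6 + n}$ ($d{\left(g,n \right)} = \sqrt{6 + n} n - 24 = n \sqrt{6 + n} - 24 = -24 + n \sqrt{6 + n}$)
$\frac{1}{d{\left(23,28 \right)} + 509} = \frac{1}{\left(-24 + 28 \sqrt{6 + 28}\right) + 509} = \frac{1}{\left(-24 + 28 \sqrt{34}\right) + 509} = \frac{1}{485 + 28 \sqrt{34}}$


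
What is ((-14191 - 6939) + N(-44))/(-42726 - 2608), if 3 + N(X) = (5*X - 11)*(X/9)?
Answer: 60011/136002 ≈ 0.44125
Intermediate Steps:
N(X) = -3 + X*(-11 + 5*X)/9 (N(X) = -3 + (5*X - 11)*(X/9) = -3 + (-11 + 5*X)*(X*(1/9)) = -3 + (-11 + 5*X)*(X/9) = -3 + X*(-11 + 5*X)/9)
((-14191 - 6939) + N(-44))/(-42726 - 2608) = ((-14191 - 6939) + (-3 - 11/9*(-44) + (5/9)*(-44)**2))/(-42726 - 2608) = (-21130 + (-3 + 484/9 + (5/9)*1936))/(-45334) = (-21130 + (-3 + 484/9 + 9680/9))*(-1/45334) = (-21130 + 3379/3)*(-1/45334) = -60011/3*(-1/45334) = 60011/136002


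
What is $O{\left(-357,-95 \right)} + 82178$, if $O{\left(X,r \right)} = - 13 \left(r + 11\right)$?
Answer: $83270$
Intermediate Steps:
$O{\left(X,r \right)} = -143 - 13 r$ ($O{\left(X,r \right)} = - 13 \left(11 + r\right) = -143 - 13 r$)
$O{\left(-357,-95 \right)} + 82178 = \left(-143 - -1235\right) + 82178 = \left(-143 + 1235\right) + 82178 = 1092 + 82178 = 83270$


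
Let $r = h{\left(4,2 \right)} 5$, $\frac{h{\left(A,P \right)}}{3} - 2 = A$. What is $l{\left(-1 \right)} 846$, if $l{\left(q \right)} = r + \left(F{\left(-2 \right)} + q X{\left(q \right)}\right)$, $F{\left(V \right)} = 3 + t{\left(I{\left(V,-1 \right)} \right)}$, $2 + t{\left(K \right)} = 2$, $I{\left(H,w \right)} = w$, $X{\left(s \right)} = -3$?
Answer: $81216$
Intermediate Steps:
$h{\left(A,P \right)} = 6 + 3 A$
$t{\left(K \right)} = 0$ ($t{\left(K \right)} = -2 + 2 = 0$)
$F{\left(V \right)} = 3$ ($F{\left(V \right)} = 3 + 0 = 3$)
$r = 90$ ($r = \left(6 + 3 \cdot 4\right) 5 = \left(6 + 12\right) 5 = 18 \cdot 5 = 90$)
$l{\left(q \right)} = 93 - 3 q$ ($l{\left(q \right)} = 90 + \left(3 + q \left(-3\right)\right) = 90 - \left(-3 + 3 q\right) = 93 - 3 q$)
$l{\left(-1 \right)} 846 = \left(93 - -3\right) 846 = \left(93 + 3\right) 846 = 96 \cdot 846 = 81216$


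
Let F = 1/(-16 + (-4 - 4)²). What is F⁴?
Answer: 1/5308416 ≈ 1.8838e-7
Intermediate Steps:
F = 1/48 (F = 1/(-16 + (-8)²) = 1/(-16 + 64) = 1/48 ≈ 0.020833)
F⁴ = (1/48)⁴ = 1/5308416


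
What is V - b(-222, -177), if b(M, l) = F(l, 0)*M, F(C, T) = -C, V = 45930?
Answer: 85224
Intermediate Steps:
b(M, l) = -M*l (b(M, l) = (-l)*M = -M*l)
V - b(-222, -177) = 45930 - (-1)*(-222)*(-177) = 45930 - 1*(-39294) = 45930 + 39294 = 85224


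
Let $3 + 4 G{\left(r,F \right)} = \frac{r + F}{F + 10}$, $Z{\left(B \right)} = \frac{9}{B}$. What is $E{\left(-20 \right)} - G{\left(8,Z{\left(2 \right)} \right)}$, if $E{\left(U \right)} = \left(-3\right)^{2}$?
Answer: $\frac{553}{58} \approx 9.5345$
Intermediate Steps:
$E{\left(U \right)} = 9$
$G{\left(r,F \right)} = - \frac{3}{4} + \frac{F + r}{4 \left(10 + F\right)}$ ($G{\left(r,F \right)} = - \frac{3}{4} + \frac{\left(r + F\right) \frac{1}{F + 10}}{4} = - \frac{3}{4} + \frac{\left(F + r\right) \frac{1}{10 + F}}{4} = - \frac{3}{4} + \frac{\frac{1}{10 + F} \left(F + r\right)}{4} = - \frac{3}{4} + \frac{F + r}{4 \left(10 + F\right)}$)
$E{\left(-20 \right)} - G{\left(8,Z{\left(2 \right)} \right)} = 9 - \frac{-30 + 8 - 2 \cdot \frac{9}{2}}{4 \left(10 + \frac{9}{2}\right)} = 9 - \frac{-30 + 8 - 2 \cdot 9 \cdot \frac{1}{2}}{4 \left(10 + 9 \cdot \frac{1}{2}\right)} = 9 - \frac{-30 + 8 - 9}{4 \left(10 + \frac{9}{2}\right)} = 9 - \frac{-30 + 8 - 9}{4 \cdot \frac{29}{2}} = 9 - \frac{1}{4} \cdot \frac{2}{29} \left(-31\right) = 9 - - \frac{31}{58} = 9 + \frac{31}{58} = \frac{553}{58}$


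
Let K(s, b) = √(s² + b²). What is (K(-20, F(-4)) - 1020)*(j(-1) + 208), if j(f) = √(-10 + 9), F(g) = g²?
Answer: -4*(208 + I)*(255 - √41) ≈ -2.0683e+5 - 994.39*I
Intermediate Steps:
j(f) = I (j(f) = √(-1) = I)
K(s, b) = √(b² + s²)
(K(-20, F(-4)) - 1020)*(j(-1) + 208) = (√(((-4)²)² + (-20)²) - 1020)*(I + 208) = (√(16² + 400) - 1020)*(208 + I) = (√(256 + 400) - 1020)*(208 + I) = (√656 - 1020)*(208 + I) = (4*√41 - 1020)*(208 + I) = (-1020 + 4*√41)*(208 + I)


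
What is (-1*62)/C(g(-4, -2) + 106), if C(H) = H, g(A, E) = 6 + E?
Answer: -31/55 ≈ -0.56364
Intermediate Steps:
(-1*62)/C(g(-4, -2) + 106) = (-1*62)/((6 - 2) + 106) = -62/(4 + 106) = -62/110 = -62*1/110 = -31/55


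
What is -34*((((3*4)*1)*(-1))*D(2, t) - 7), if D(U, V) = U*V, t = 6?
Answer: 5134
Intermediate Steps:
-34*((((3*4)*1)*(-1))*D(2, t) - 7) = -34*((((3*4)*1)*(-1))*(2*6) - 7) = -34*(((12*1)*(-1))*12 - 7) = -34*((12*(-1))*12 - 7) = -34*(-12*12 - 7) = -34*(-144 - 7) = -34*(-151) = 5134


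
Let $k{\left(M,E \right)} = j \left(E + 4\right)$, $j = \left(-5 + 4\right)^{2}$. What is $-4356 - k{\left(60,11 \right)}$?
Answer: $-4371$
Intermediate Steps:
$j = 1$ ($j = \left(-1\right)^{2} = 1$)
$k{\left(M,E \right)} = 4 + E$ ($k{\left(M,E \right)} = 1 \left(E + 4\right) = 1 \left(4 + E\right) = 4 + E$)
$-4356 - k{\left(60,11 \right)} = -4356 - \left(4 + 11\right) = -4356 - 15 = -4371$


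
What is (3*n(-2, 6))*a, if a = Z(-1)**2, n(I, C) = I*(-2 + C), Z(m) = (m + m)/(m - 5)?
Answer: -8/3 ≈ -2.6667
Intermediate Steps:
Z(m) = 2*m/(-5 + m) (Z(m) = (2*m)/(-5 + m) = 2*m/(-5 + m))
a = 1/9 (a = (2*(-1)/(-5 - 1))**2 = (2*(-1)/(-6))**2 = (2*(-1)*(-1/6))**2 = (1/3)**2 = 1/9 ≈ 0.11111)
(3*n(-2, 6))*a = (3*(-2*(-2 + 6)))*(1/9) = (3*(-2*4))*(1/9) = (3*(-8))*(1/9) = -24*1/9 = -8/3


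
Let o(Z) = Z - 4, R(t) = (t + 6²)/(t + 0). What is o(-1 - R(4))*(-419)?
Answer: 6285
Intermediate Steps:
R(t) = (36 + t)/t (R(t) = (t + 36)/t = (36 + t)/t)
o(Z) = -4 + Z
o(-1 - R(4))*(-419) = (-4 + (-1 - (36 + 4)/4))*(-419) = (-4 + (-1 - 40/4))*(-419) = (-4 + (-1 - 1*10))*(-419) = (-4 + (-1 - 10))*(-419) = (-4 - 11)*(-419) = -15*(-419) = 6285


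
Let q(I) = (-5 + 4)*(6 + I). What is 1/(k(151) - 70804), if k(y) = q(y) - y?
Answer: -1/71112 ≈ -1.4062e-5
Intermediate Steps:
q(I) = -6 - I (q(I) = -(6 + I) = -6 - I)
k(y) = -6 - 2*y (k(y) = (-6 - y) - y = -6 - 2*y)
1/(k(151) - 70804) = 1/((-6 - 2*151) - 70804) = 1/((-6 - 302) - 70804) = 1/(-308 - 70804) = 1/(-71112) = -1/71112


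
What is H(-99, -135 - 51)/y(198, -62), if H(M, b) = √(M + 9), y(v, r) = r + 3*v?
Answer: 3*I*√10/532 ≈ 0.017832*I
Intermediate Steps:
H(M, b) = √(9 + M)
H(-99, -135 - 51)/y(198, -62) = √(9 - 99)/(-62 + 3*198) = √(-90)/(-62 + 594) = (3*I*√10)/532 = (3*I*√10)*(1/532) = 3*I*√10/532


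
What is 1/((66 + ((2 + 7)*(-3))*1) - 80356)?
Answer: -1/80317 ≈ -1.2451e-5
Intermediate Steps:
1/((66 + ((2 + 7)*(-3))*1) - 80356) = 1/((66 + (9*(-3))*1) - 80356) = 1/((66 - 27*1) - 80356) = 1/((66 - 27) - 80356) = 1/(39 - 80356) = 1/(-80317) = -1/80317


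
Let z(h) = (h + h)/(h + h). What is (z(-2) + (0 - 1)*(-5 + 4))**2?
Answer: 4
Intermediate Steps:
z(h) = 1 (z(h) = (2*h)/((2*h)) = (2*h)*(1/(2*h)) = 1)
(z(-2) + (0 - 1)*(-5 + 4))**2 = (1 + (0 - 1)*(-5 + 4))**2 = (1 - 1*(-1))**2 = (1 + 1)**2 = 2**2 = 4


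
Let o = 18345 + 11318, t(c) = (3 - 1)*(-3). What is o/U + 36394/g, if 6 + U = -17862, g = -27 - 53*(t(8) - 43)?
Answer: 287027041/22960380 ≈ 12.501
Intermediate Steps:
t(c) = -6 (t(c) = 2*(-3) = -6)
o = 29663
g = 2570 (g = -27 - 53*(-6 - 43) = -27 - 53*(-49) = -27 + 2597 = 2570)
U = -17868 (U = -6 - 17862 = -17868)
o/U + 36394/g = 29663/(-17868) + 36394/2570 = 29663*(-1/17868) + 36394*(1/2570) = -29663/17868 + 18197/1285 = 287027041/22960380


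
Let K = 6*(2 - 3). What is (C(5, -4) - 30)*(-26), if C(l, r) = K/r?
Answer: 741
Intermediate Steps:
K = -6 (K = 6*(-1) = -6)
C(l, r) = -6/r
(C(5, -4) - 30)*(-26) = (-6/(-4) - 30)*(-26) = (-6*(-¼) - 30)*(-26) = (3/2 - 30)*(-26) = -57/2*(-26) = 741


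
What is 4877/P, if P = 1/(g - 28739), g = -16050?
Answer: -218435953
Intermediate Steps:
P = -1/44789 (P = 1/(-16050 - 28739) = 1/(-44789) = -1/44789 ≈ -2.2327e-5)
4877/P = 4877/(-1/44789) = 4877*(-44789) = -218435953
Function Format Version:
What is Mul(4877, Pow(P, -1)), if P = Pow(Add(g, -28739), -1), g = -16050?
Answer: -218435953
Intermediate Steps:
P = Rational(-1, 44789) (P = Pow(Add(-16050, -28739), -1) = Pow(-44789, -1) = Rational(-1, 44789) ≈ -2.2327e-5)
Mul(4877, Pow(P, -1)) = Mul(4877, Pow(Rational(-1, 44789), -1)) = Mul(4877, -44789) = -218435953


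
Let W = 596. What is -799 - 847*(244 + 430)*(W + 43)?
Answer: -364791841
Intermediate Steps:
-799 - 847*(244 + 430)*(W + 43) = -799 - 847*(244 + 430)*(596 + 43) = -799 - 570878*639 = -799 - 847*430686 = -799 - 364791042 = -364791841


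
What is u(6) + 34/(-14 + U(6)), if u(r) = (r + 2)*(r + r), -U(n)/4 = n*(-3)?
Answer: 2801/29 ≈ 96.586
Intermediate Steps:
U(n) = 12*n (U(n) = -4*n*(-3) = -(-12)*n = 12*n)
u(r) = 2*r*(2 + r) (u(r) = (2 + r)*(2*r) = 2*r*(2 + r))
u(6) + 34/(-14 + U(6)) = 2*6*(2 + 6) + 34/(-14 + 12*6) = 2*6*8 + 34/(-14 + 72) = 96 + 34/58 = 96 + (1/58)*34 = 96 + 17/29 = 2801/29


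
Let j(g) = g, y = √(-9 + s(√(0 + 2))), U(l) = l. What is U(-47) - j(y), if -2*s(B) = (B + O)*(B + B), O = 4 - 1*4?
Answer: -47 - I*√11 ≈ -47.0 - 3.3166*I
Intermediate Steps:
O = 0 (O = 4 - 4 = 0)
s(B) = -B² (s(B) = -(B + 0)*(B + B)/2 = -B*2*B/2 = -B²)
y = I*√11 (y = √(-9 - (√(0 + 2))²) = √(-9 - (√2)²) = √(-9 - 1*2) = √(-9 - 2) = √(-11) = I*√11 ≈ 3.3166*I)
U(-47) - j(y) = -47 - I*√11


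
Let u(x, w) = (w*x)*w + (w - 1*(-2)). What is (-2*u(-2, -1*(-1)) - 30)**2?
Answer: 1024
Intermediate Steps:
u(x, w) = 2 + w + x*w**2 (u(x, w) = x*w**2 + (w + 2) = x*w**2 + (2 + w) = 2 + w + x*w**2)
(-2*u(-2, -1*(-1)) - 30)**2 = (-2*(2 - 1*(-1) - 2*(-1*(-1))**2) - 30)**2 = (-2*(2 + 1 - 2*1**2) - 30)**2 = (-2*(2 + 1 - 2*1) - 30)**2 = (-2*(2 + 1 - 2) - 30)**2 = (-2*1 - 30)**2 = (-2 - 30)**2 = (-32)**2 = 1024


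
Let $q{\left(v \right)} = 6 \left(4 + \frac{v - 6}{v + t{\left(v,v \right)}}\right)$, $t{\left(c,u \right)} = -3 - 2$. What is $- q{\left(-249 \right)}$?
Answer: $- \frac{3813}{127} \approx -30.024$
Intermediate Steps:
$t{\left(c,u \right)} = -5$
$q{\left(v \right)} = 24 + \frac{6 \left(-6 + v\right)}{-5 + v}$ ($q{\left(v \right)} = 6 \left(4 + \frac{v - 6}{v - 5}\right) = 6 \left(4 + \frac{-6 + v}{-5 + v}\right) = 24 + \frac{6 \left(-6 + v\right)}{-5 + v}$)
$- q{\left(-249 \right)} = - \frac{6 \left(-26 + 5 \left(-249\right)\right)}{-5 - 249} = - \frac{6 \left(-26 - 1245\right)}{-254} = - \frac{6 \left(-1\right) \left(-1271\right)}{254} = \left(-1\right) \frac{3813}{127} = - \frac{3813}{127}$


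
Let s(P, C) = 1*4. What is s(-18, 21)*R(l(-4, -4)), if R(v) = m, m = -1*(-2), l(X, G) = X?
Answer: 8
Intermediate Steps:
s(P, C) = 4
m = 2
R(v) = 2
s(-18, 21)*R(l(-4, -4)) = 4*2 = 8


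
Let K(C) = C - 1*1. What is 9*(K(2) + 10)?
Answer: 99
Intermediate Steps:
K(C) = -1 + C (K(C) = C - 1 = -1 + C)
9*(K(2) + 10) = 9*((-1 + 2) + 10) = 9*(1 + 10) = 9*11 = 99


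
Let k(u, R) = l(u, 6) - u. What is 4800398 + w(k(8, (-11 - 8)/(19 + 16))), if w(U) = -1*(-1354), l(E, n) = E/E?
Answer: 4801752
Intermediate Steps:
l(E, n) = 1
k(u, R) = 1 - u
w(U) = 1354
4800398 + w(k(8, (-11 - 8)/(19 + 16))) = 4800398 + 1354 = 4801752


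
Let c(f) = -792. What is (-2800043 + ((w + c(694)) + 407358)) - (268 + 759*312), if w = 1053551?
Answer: -1577002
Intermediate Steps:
(-2800043 + ((w + c(694)) + 407358)) - (268 + 759*312) = (-2800043 + ((1053551 - 792) + 407358)) - (268 + 759*312) = (-2800043 + (1052759 + 407358)) - (268 + 236808) = (-2800043 + 1460117) - 1*237076 = -1339926 - 237076 = -1577002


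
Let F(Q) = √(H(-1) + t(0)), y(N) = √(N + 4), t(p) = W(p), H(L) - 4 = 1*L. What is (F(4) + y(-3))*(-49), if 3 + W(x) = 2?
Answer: -49 - 49*√2 ≈ -118.30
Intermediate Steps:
H(L) = 4 + L (H(L) = 4 + 1*L = 4 + L)
W(x) = -1 (W(x) = -3 + 2 = -1)
t(p) = -1
y(N) = √(4 + N)
F(Q) = √2 (F(Q) = √((4 - 1) - 1) = √(3 - 1) = √2)
(F(4) + y(-3))*(-49) = (√2 + √(4 - 3))*(-49) = (√2 + √1)*(-49) = (√2 + 1)*(-49) = (1 + √2)*(-49) = -49 - 49*√2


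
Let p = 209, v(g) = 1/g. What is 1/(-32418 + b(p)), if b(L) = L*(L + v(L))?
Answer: 1/11264 ≈ 8.8778e-5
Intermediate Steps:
b(L) = L*(L + 1/L)
1/(-32418 + b(p)) = 1/(-32418 + (1 + 209²)) = 1/(-32418 + (1 + 43681)) = 1/(-32418 + 43682) = 1/11264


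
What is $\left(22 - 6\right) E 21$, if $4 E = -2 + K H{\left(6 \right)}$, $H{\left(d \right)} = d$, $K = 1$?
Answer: $336$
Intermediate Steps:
$E = 1$ ($E = \frac{-2 + 1 \cdot 6}{4} = \frac{-2 + 6}{4} = \frac{1}{4} \cdot 4 = 1$)
$\left(22 - 6\right) E 21 = \left(22 - 6\right) 1 \cdot 21 = 16 \cdot 1 \cdot 21 = 16 \cdot 21 = 336$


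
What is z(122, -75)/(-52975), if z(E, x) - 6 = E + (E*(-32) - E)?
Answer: 3898/52975 ≈ 0.073582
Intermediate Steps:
z(E, x) = 6 - 32*E (z(E, x) = 6 + (E + (E*(-32) - E)) = 6 + (E + (-32*E - E)) = 6 + (E - 33*E) = 6 - 32*E)
z(122, -75)/(-52975) = (6 - 32*122)/(-52975) = (6 - 3904)*(-1/52975) = -3898*(-1/52975) = 3898/52975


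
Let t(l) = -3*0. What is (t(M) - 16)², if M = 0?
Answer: 256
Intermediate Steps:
t(l) = 0
(t(M) - 16)² = (0 - 16)² = (-16)² = 256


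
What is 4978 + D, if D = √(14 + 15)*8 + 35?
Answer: 5013 + 8*√29 ≈ 5056.1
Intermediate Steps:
D = 35 + 8*√29 (D = √29*8 + 35 = 8*√29 + 35 = 35 + 8*√29 ≈ 78.081)
4978 + D = 4978 + (35 + 8*√29) = 5013 + 8*√29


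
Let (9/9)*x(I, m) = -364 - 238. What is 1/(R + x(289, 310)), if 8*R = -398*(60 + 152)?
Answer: -1/11149 ≈ -8.9694e-5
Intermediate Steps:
x(I, m) = -602 (x(I, m) = -364 - 238 = -602)
R = -10547 (R = (-398*(60 + 152))/8 = (-398*212)/8 = (⅛)*(-84376) = -10547)
1/(R + x(289, 310)) = 1/(-10547 - 602) = 1/(-11149) = -1/11149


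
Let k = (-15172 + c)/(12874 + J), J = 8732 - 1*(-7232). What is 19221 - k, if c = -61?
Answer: 554310431/28838 ≈ 19222.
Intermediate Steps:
J = 15964 (J = 8732 + 7232 = 15964)
k = -15233/28838 (k = (-15172 - 61)/(12874 + 15964) = -15233/28838 ≈ -0.52823)
19221 - k = 19221 - 1*(-15233/28838) = 19221 + 15233/28838 = 554310431/28838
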